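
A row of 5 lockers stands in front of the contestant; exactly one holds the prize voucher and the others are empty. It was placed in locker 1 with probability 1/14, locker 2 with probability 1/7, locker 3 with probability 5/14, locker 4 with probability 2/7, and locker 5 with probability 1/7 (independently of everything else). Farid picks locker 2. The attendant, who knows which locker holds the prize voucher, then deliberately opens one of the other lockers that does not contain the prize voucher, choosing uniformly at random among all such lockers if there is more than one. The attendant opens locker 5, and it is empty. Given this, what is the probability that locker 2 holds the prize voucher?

3/23

Apply Bayes' rule, conditioning on where the prize voucher actually is.
If it is in locker 1 (prior 1/14): the attendant has 3 equally likely choices, so probability 1/3; weight (1/14)·(1/3) = 1/42.
If it is in locker 2 (prior 1/7): the attendant has 4 equally likely choices, so probability 1/4; weight (1/7)·(1/4) = 1/28.
If it is in locker 3 (prior 5/14): the attendant has 3 equally likely choices, so probability 1/3; weight (5/14)·(1/3) = 5/42.
If it is in locker 4 (prior 2/7): the attendant has 3 equally likely choices, so probability 1/3; weight (2/7)·(1/3) = 2/21.
If it is in locker 5 (prior 1/7): the attendant opened locker 5, so this case is ruled out; weight (1/7)·0 = 0.
The weights sum to 23/84.
So P(the prize voucher in locker 2 | the attendant opened locker 5) = (1/28) / (23/84) = 3/23.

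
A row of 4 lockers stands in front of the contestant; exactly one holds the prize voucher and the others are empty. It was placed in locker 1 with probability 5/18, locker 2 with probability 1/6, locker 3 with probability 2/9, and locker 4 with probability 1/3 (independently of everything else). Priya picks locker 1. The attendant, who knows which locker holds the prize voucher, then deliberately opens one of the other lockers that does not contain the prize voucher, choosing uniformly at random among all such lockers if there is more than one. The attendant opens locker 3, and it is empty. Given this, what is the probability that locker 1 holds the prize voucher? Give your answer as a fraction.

Consider each possible location of the prize voucher in turn.
If it is in locker 1 (prior 5/18): the attendant has 3 equally likely choices, so probability 1/3; weight (5/18)·(1/3) = 5/54.
If it is in locker 2 (prior 1/6): the attendant has 2 equally likely choices, so probability 1/2; weight (1/6)·(1/2) = 1/12.
If it is in locker 3 (prior 2/9): the attendant opened locker 3, so this case is ruled out; weight (2/9)·0 = 0.
If it is in locker 4 (prior 1/3): the attendant has 2 equally likely choices, so probability 1/2; weight (1/3)·(1/2) = 1/6.
The weights sum to 37/108.
So P(the prize voucher in locker 1 | the attendant opened locker 3) = (5/54) / (37/108) = 10/37.

10/37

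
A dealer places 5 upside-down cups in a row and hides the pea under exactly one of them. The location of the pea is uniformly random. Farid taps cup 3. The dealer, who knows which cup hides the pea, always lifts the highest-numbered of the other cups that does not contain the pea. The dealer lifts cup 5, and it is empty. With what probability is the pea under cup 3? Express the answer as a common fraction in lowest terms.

Consider each possible location of the pea in turn.
If it is under any of cups 1, 2, 3, and 4 (prior 1/5 each): cup 5 is the highest-numbered option available, probability 1; weight (1/5)·1 = 1/5 each.
If it is under cup 5 (prior 1/5): the dealer opened cup 5, so this case is ruled out; weight (1/5)·0 = 0.
The weights sum to 4/5.
So P(the pea under cup 3 | the dealer opened cup 5) = (1/5) / (4/5) = 1/4.

1/4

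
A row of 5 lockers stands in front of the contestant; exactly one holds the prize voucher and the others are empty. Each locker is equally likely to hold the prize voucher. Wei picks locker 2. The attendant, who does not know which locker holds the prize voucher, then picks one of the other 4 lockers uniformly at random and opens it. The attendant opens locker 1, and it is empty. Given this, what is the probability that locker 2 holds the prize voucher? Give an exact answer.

1/4

Because the attendant chose which locker to open without knowing where the prize voucher is, the choice is independent of the prize location. Learning that locker 1 does not hold the prize voucher simply rules out that one location and leaves the remaining 4 lockers still equally likely by symmetry.
So P(the prize voucher in locker 2) = 1/4.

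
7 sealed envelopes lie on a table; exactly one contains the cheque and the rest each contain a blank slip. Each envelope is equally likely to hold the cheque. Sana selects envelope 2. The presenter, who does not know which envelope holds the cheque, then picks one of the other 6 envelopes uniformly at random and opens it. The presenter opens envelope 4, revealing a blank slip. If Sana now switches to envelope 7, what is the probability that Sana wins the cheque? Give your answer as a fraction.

Consider each possible location of the cheque in turn.
If it is in any of envelopes 1, 2, 3, 5, 6, and 7 (prior 1/7 each): the presenter picks envelope 4 with probability 1/6 regardless, and it is not the prize; weight (1/7)·(1/6) = 1/42 each.
If it is in envelope 4 (prior 1/7): the presenter opened envelope 4, so this case is ruled out; weight (1/7)·0 = 0.
The weights sum to 1/7.
So P(the cheque in envelope 7 | the presenter opened envelope 4) = (1/42) / (1/7) = 1/6.

1/6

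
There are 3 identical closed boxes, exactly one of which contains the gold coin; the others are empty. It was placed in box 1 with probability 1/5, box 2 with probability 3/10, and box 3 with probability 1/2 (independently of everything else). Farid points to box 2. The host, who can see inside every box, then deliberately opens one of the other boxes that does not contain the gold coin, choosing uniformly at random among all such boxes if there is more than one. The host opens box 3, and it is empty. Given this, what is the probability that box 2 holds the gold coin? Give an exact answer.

3/7

Condition on the true location of the gold coin.
If it is in box 1 (prior 1/5): the host has no choice, probability 1; weight (1/5)·1 = 1/5.
If it is in box 2 (prior 3/10): the host has 2 equally likely choices, so probability 1/2; weight (3/10)·(1/2) = 3/20.
If it is in box 3 (prior 1/2): the host opened box 3, so this case is ruled out; weight (1/2)·0 = 0.
The weights sum to 7/20.
So P(the gold coin in box 2 | the host opened box 3) = (3/20) / (7/20) = 3/7.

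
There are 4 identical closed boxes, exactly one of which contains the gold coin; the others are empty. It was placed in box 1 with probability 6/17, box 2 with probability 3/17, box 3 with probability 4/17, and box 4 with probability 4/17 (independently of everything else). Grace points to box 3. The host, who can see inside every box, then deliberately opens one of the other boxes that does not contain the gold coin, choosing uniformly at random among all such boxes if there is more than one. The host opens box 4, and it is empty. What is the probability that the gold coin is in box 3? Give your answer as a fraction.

Consider each possible location of the gold coin in turn.
If it is in box 1 (prior 6/17): the host has 2 equally likely choices, so probability 1/2; weight (6/17)·(1/2) = 3/17.
If it is in box 2 (prior 3/17): the host has 2 equally likely choices, so probability 1/2; weight (3/17)·(1/2) = 3/34.
If it is in box 3 (prior 4/17): the host has 3 equally likely choices, so probability 1/3; weight (4/17)·(1/3) = 4/51.
If it is in box 4 (prior 4/17): the host opened box 4, so this case is ruled out; weight (4/17)·0 = 0.
The weights sum to 35/102.
So P(the gold coin in box 3 | the host opened box 4) = (4/51) / (35/102) = 8/35.

8/35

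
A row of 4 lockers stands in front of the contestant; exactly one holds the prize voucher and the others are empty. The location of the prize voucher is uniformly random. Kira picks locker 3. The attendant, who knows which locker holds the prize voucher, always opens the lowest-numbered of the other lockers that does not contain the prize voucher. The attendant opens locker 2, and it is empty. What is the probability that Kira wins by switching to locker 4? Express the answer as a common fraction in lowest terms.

0

Apply Bayes' rule, conditioning on where the prize voucher actually is.
If it is in locker 1 (prior 1/4): locker 2 is the lowest-numbered option available, probability 1; weight (1/4)·1 = 1/4.
If it is in locker 2 (prior 1/4): the attendant opened locker 2, so this case is ruled out; weight (1/4)·0 = 0.
If it is in either of lockers 3 and 4 (prior 1/4 each): the attendant would have opened locker 1 instead, probability 0; weight (1/4)·0 = 0 each.
The weights sum to 1/4.
So P(the prize voucher in locker 4 | the attendant opened locker 2) = 0 / (1/4) = 0.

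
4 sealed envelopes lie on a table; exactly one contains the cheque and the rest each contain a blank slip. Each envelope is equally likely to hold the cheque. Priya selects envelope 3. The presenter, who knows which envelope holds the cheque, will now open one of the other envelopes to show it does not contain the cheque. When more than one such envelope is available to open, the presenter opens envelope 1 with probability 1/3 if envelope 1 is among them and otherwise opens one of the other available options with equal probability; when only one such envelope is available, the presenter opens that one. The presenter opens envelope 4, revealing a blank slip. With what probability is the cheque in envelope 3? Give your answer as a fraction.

2/9

Apply Bayes' rule, conditioning on where the cheque actually is.
If it is in envelope 1 (prior 1/4): envelope 1 holds the prize so is unavailable; the presenter chooses uniformly among the 2 others, probability 1/2; weight (1/4)·(1/2) = 1/8.
If it is in envelope 2 (prior 1/4): envelope 1 is available but not opened, probability 2/3; weight (1/4)·(2/3) = 1/6.
If it is in envelope 3 (prior 1/4): envelope 1 is available but not opened; envelope 4 gets probability (1 − 1/3)/2 = 1/3; weight (1/4)·(1/3) = 1/12.
If it is in envelope 4 (prior 1/4): the presenter opened envelope 4, so this case is ruled out; weight (1/4)·0 = 0.
The weights sum to 3/8.
So P(the cheque in envelope 3 | the presenter opened envelope 4) = (1/12) / (3/8) = 2/9.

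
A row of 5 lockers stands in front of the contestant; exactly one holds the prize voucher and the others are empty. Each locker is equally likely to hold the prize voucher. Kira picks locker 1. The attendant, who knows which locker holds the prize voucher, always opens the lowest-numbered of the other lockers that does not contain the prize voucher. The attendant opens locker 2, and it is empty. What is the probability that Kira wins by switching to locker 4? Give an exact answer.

1/4

Apply Bayes' rule, conditioning on where the prize voucher actually is.
If it is in any of lockers 1, 3, 4, and 5 (prior 1/5 each): locker 2 is the lowest-numbered option available, probability 1; weight (1/5)·1 = 1/5 each.
If it is in locker 2 (prior 1/5): the attendant opened locker 2, so this case is ruled out; weight (1/5)·0 = 0.
The weights sum to 4/5.
So P(the prize voucher in locker 4 | the attendant opened locker 2) = (1/5) / (4/5) = 1/4.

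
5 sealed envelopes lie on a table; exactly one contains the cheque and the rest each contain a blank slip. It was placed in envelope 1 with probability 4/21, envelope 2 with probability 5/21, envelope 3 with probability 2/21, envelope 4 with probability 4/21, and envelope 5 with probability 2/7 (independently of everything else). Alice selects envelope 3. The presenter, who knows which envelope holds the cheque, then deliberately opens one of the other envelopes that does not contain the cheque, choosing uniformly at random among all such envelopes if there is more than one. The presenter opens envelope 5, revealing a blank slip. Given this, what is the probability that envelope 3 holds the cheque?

3/29

Consider each possible location of the cheque in turn.
If it is in either of envelopes 1 and 4 (prior 4/21 each): the presenter has 3 equally likely choices, so probability 1/3; weight (4/21)·(1/3) = 4/63 each.
If it is in envelope 2 (prior 5/21): the presenter has 3 equally likely choices, so probability 1/3; weight (5/21)·(1/3) = 5/63.
If it is in envelope 3 (prior 2/21): the presenter has 4 equally likely choices, so probability 1/4; weight (2/21)·(1/4) = 1/42.
If it is in envelope 5 (prior 2/7): the presenter opened envelope 5, so this case is ruled out; weight (2/7)·0 = 0.
The weights sum to 29/126.
So P(the cheque in envelope 3 | the presenter opened envelope 5) = (1/42) / (29/126) = 3/29.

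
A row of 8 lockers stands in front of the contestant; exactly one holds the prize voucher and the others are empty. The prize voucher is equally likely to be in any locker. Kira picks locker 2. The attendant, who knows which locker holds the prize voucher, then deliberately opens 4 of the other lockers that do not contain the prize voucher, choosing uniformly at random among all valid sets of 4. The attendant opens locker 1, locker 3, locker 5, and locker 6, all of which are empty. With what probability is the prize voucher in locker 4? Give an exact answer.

7/24

Apply Bayes' rule, conditioning on where the prize voucher actually is.
If it is in any of lockers 1, 3, 5, and 6 (prior 1/8 each): that locker was opened and seen not to hold the prize — ruled out; weight (1/8)·0 = 0 each.
If it is in locker 2 (prior 1/8): the attendant has 35 equally likely choices, so probability 1/35; weight (1/8)·(1/35) = 1/280.
If it is in any of lockers 4, 7, and 8 (prior 1/8 each): the attendant has 15 equally likely choices, so probability 1/15; weight (1/8)·(1/15) = 1/120 each.
The weights sum to 1/35.
So P(the prize voucher in locker 4 | the attendant opened locker 1, locker 3, locker 5, and locker 6) = (1/120) / (1/35) = 7/24.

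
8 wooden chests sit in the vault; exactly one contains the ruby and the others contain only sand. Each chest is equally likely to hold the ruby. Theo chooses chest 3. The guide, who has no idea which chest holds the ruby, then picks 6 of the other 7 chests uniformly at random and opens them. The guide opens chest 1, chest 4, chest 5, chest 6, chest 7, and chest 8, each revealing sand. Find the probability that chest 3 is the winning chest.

Condition on the true location of the ruby.
If it is in any of chests 1, 4, 5, 6, 7, and 8 (prior 1/8 each): that chest was opened and seen not to hold the prize — ruled out; weight (1/8)·0 = 0 each.
If it is in either of chests 2 and 3 (prior 1/8 each): the guide picks exactly this set with probability 1/7 regardless, and none is the prize; weight (1/8)·(1/7) = 1/56 each.
The weights sum to 1/28.
So P(the ruby in chest 3 | the guide opened chest 1, chest 4, chest 5, chest 6, chest 7, and chest 8) = (1/56) / (1/28) = 1/2.

1/2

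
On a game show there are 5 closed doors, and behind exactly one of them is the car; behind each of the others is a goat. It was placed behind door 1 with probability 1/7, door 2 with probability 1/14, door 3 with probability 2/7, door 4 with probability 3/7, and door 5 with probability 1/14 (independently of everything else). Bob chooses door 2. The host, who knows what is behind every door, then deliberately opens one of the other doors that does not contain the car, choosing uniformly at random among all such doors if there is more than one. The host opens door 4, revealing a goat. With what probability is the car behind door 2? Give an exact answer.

3/31

Apply Bayes' rule, conditioning on where the car actually is.
If it is behind door 1 (prior 1/7): the host has 3 equally likely choices, so probability 1/3; weight (1/7)·(1/3) = 1/21.
If it is behind door 2 (prior 1/14): the host has 4 equally likely choices, so probability 1/4; weight (1/14)·(1/4) = 1/56.
If it is behind door 3 (prior 2/7): the host has 3 equally likely choices, so probability 1/3; weight (2/7)·(1/3) = 2/21.
If it is behind door 4 (prior 3/7): the host opened door 4, so this case is ruled out; weight (3/7)·0 = 0.
If it is behind door 5 (prior 1/14): the host has 3 equally likely choices, so probability 1/3; weight (1/14)·(1/3) = 1/42.
The weights sum to 31/168.
So P(the car behind door 2 | the host opened door 4) = (1/56) / (31/168) = 3/31.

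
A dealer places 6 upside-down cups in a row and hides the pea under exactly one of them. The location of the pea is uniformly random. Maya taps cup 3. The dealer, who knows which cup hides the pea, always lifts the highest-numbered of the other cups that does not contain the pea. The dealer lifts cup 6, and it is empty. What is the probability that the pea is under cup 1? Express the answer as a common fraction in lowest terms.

Consider each possible location of the pea in turn.
If it is under any of cups 1, 2, 3, 4, and 5 (prior 1/6 each): cup 6 is the highest-numbered option available, probability 1; weight (1/6)·1 = 1/6 each.
If it is under cup 6 (prior 1/6): the dealer opened cup 6, so this case is ruled out; weight (1/6)·0 = 0.
The weights sum to 5/6.
So P(the pea under cup 1 | the dealer opened cup 6) = (1/6) / (5/6) = 1/5.

1/5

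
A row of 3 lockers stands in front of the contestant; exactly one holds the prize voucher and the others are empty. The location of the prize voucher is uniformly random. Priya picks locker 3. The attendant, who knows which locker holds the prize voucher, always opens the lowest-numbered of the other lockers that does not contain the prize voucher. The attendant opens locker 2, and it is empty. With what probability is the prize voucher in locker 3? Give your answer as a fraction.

Apply Bayes' rule, conditioning on where the prize voucher actually is.
If it is in locker 1 (prior 1/3): locker 2 is the lowest-numbered option available, probability 1; weight (1/3)·1 = 1/3.
If it is in locker 2 (prior 1/3): the attendant opened locker 2, so this case is ruled out; weight (1/3)·0 = 0.
If it is in locker 3 (prior 1/3): the attendant would have opened locker 1 instead, probability 0; weight (1/3)·0 = 0.
The weights sum to 1/3.
So P(the prize voucher in locker 3 | the attendant opened locker 2) = 0 / (1/3) = 0.

0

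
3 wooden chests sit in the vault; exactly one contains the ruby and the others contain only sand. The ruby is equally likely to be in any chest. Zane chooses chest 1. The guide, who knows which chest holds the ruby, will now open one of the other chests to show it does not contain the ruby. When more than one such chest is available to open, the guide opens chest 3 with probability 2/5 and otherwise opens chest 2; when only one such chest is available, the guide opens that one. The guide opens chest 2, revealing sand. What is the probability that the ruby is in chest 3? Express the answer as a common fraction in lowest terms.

5/8

Consider each possible location of the ruby in turn.
If it is in chest 1 (prior 1/3): chest 3 is available but not opened, probability 3/5; weight (1/3)·(3/5) = 1/5.
If it is in chest 2 (prior 1/3): the guide opened chest 2, so this case is ruled out; weight (1/3)·0 = 0.
If it is in chest 3 (prior 1/3): only chest 2 is available, probability 1; weight (1/3)·1 = 1/3.
The weights sum to 8/15.
So P(the ruby in chest 3 | the guide opened chest 2) = (1/3) / (8/15) = 5/8.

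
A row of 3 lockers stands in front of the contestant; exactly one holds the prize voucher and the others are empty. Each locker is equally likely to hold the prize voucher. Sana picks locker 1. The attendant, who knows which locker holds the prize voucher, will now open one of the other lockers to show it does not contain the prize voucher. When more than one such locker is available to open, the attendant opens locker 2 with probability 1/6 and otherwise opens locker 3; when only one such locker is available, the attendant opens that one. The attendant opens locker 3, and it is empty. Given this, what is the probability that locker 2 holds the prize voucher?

6/11

Condition on the true location of the prize voucher.
If it is in locker 1 (prior 1/3): locker 2 is available but not opened, probability 5/6; weight (1/3)·(5/6) = 5/18.
If it is in locker 2 (prior 1/3): only locker 3 is available, probability 1; weight (1/3)·1 = 1/3.
If it is in locker 3 (prior 1/3): the attendant opened locker 3, so this case is ruled out; weight (1/3)·0 = 0.
The weights sum to 11/18.
So P(the prize voucher in locker 2 | the attendant opened locker 3) = (1/3) / (11/18) = 6/11.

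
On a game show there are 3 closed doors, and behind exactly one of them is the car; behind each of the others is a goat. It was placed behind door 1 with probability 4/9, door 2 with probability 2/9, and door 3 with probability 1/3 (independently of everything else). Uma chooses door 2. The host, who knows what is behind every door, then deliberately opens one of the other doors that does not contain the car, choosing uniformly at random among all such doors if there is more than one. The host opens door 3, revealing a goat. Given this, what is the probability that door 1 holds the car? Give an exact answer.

Consider each possible location of the car in turn.
If it is behind door 1 (prior 4/9): the host has no choice, probability 1; weight (4/9)·1 = 4/9.
If it is behind door 2 (prior 2/9): the host has 2 equally likely choices, so probability 1/2; weight (2/9)·(1/2) = 1/9.
If it is behind door 3 (prior 1/3): the host opened door 3, so this case is ruled out; weight (1/3)·0 = 0.
The weights sum to 5/9.
So P(the car behind door 1 | the host opened door 3) = (4/9) / (5/9) = 4/5.

4/5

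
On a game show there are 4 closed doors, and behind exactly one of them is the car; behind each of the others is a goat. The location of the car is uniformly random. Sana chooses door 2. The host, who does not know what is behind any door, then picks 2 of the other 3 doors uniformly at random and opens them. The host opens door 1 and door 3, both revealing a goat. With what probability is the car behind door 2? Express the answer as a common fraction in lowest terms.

Consider each possible location of the car in turn.
If it is behind either of doors 1 and 3 (prior 1/4 each): that door was opened and seen not to hold the prize — ruled out; weight (1/4)·0 = 0 each.
If it is behind either of doors 2 and 4 (prior 1/4 each): the host picks exactly this set with probability 1/3 regardless, and none is the prize; weight (1/4)·(1/3) = 1/12 each.
The weights sum to 1/6.
So P(the car behind door 2 | the host opened door 1 and door 3) = (1/12) / (1/6) = 1/2.

1/2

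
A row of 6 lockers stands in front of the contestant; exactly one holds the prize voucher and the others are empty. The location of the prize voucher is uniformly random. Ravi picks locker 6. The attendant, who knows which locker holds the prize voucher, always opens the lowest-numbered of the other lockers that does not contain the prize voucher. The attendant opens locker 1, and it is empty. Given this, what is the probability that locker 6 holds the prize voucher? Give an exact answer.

1/5

Consider each possible location of the prize voucher in turn.
If it is in locker 1 (prior 1/6): the attendant opened locker 1, so this case is ruled out; weight (1/6)·0 = 0.
If it is in any of lockers 2, 3, 4, 5, and 6 (prior 1/6 each): locker 1 is the lowest-numbered option available, probability 1; weight (1/6)·1 = 1/6 each.
The weights sum to 5/6.
So P(the prize voucher in locker 6 | the attendant opened locker 1) = (1/6) / (5/6) = 1/5.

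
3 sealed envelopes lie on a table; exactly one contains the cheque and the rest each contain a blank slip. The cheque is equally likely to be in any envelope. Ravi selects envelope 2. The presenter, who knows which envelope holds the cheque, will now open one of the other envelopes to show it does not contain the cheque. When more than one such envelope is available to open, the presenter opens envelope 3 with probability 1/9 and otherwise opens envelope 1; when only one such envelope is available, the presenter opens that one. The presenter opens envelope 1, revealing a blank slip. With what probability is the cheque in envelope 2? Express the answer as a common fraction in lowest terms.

Consider each possible location of the cheque in turn.
If it is in envelope 1 (prior 1/3): the presenter opened envelope 1, so this case is ruled out; weight (1/3)·0 = 0.
If it is in envelope 2 (prior 1/3): envelope 3 is available but not opened, probability 8/9; weight (1/3)·(8/9) = 8/27.
If it is in envelope 3 (prior 1/3): only envelope 1 is available, probability 1; weight (1/3)·1 = 1/3.
The weights sum to 17/27.
So P(the cheque in envelope 2 | the presenter opened envelope 1) = (8/27) / (17/27) = 8/17.

8/17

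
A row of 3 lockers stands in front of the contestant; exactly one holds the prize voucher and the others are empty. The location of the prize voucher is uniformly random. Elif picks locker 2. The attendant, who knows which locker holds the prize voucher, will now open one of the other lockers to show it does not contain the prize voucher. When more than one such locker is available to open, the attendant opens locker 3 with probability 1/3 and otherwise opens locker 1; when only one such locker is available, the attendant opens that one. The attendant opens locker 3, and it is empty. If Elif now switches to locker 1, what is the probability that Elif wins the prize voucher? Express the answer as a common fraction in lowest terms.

3/4

Apply Bayes' rule, conditioning on where the prize voucher actually is.
If it is in locker 1 (prior 1/3): only locker 3 is available, probability 1; weight (1/3)·1 = 1/3.
If it is in locker 2 (prior 1/3): locker 3 is available, opened with probability 1/3; weight (1/3)·(1/3) = 1/9.
If it is in locker 3 (prior 1/3): the attendant opened locker 3, so this case is ruled out; weight (1/3)·0 = 0.
The weights sum to 4/9.
So P(the prize voucher in locker 1 | the attendant opened locker 3) = (1/3) / (4/9) = 3/4.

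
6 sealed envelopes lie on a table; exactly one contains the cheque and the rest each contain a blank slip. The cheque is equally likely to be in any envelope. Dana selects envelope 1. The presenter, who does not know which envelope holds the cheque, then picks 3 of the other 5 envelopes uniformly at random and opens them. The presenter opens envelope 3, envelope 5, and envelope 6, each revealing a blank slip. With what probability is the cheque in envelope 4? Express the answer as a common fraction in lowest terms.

1/3

Consider each possible location of the cheque in turn.
If it is in any of envelopes 1, 2, and 4 (prior 1/6 each): the presenter picks exactly this set with probability 1/10 regardless, and none is the prize; weight (1/6)·(1/10) = 1/60 each.
If it is in any of envelopes 3, 5, and 6 (prior 1/6 each): that envelope was opened and seen not to hold the prize — ruled out; weight (1/6)·0 = 0 each.
The weights sum to 1/20.
So P(the cheque in envelope 4 | the presenter opened envelope 3, envelope 5, and envelope 6) = (1/60) / (1/20) = 1/3.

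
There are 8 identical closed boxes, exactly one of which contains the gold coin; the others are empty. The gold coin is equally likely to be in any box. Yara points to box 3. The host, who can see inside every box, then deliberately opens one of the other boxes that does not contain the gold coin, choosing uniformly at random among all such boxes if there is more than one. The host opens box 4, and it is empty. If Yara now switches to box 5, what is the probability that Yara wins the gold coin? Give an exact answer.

Consider each possible location of the gold coin in turn.
If it is in any of boxes 1, 2, 5, 6, 7, and 8 (prior 1/8 each): the host has 6 equally likely choices, so probability 1/6; weight (1/8)·(1/6) = 1/48 each.
If it is in box 3 (prior 1/8): the host has 7 equally likely choices, so probability 1/7; weight (1/8)·(1/7) = 1/56.
If it is in box 4 (prior 1/8): the host opened box 4, so this case is ruled out; weight (1/8)·0 = 0.
The weights sum to 1/7.
So P(the gold coin in box 5 | the host opened box 4) = (1/48) / (1/7) = 7/48.

7/48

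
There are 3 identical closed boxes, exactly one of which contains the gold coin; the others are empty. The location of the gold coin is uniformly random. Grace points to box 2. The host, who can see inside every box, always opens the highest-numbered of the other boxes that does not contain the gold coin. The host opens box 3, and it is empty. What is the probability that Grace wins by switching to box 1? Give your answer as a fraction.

Condition on the true location of the gold coin.
If it is in either of boxes 1 and 2 (prior 1/3 each): box 3 is the highest-numbered option available, probability 1; weight (1/3)·1 = 1/3 each.
If it is in box 3 (prior 1/3): the host opened box 3, so this case is ruled out; weight (1/3)·0 = 0.
The weights sum to 2/3.
So P(the gold coin in box 1 | the host opened box 3) = (1/3) / (2/3) = 1/2.

1/2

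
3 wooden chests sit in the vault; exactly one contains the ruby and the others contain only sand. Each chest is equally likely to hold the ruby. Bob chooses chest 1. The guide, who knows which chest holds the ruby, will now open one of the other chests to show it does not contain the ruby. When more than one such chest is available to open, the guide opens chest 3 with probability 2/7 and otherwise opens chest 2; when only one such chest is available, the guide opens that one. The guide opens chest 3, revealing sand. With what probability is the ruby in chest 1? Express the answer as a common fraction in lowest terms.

2/9

Apply Bayes' rule, conditioning on where the ruby actually is.
If it is in chest 1 (prior 1/3): chest 3 is available, opened with probability 2/7; weight (1/3)·(2/7) = 2/21.
If it is in chest 2 (prior 1/3): only chest 3 is available, probability 1; weight (1/3)·1 = 1/3.
If it is in chest 3 (prior 1/3): the guide opened chest 3, so this case is ruled out; weight (1/3)·0 = 0.
The weights sum to 3/7.
So P(the ruby in chest 1 | the guide opened chest 3) = (2/21) / (3/7) = 2/9.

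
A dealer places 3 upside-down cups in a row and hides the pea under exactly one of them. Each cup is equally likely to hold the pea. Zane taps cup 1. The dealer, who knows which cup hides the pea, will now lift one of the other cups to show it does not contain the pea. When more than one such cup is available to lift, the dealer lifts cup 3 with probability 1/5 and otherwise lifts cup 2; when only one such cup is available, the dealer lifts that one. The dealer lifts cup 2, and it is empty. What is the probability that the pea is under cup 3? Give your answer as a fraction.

Apply Bayes' rule, conditioning on where the pea actually is.
If it is under cup 1 (prior 1/3): cup 3 is available but not opened, probability 4/5; weight (1/3)·(4/5) = 4/15.
If it is under cup 2 (prior 1/3): the dealer opened cup 2, so this case is ruled out; weight (1/3)·0 = 0.
If it is under cup 3 (prior 1/3): only cup 2 is available, probability 1; weight (1/3)·1 = 1/3.
The weights sum to 3/5.
So P(the pea under cup 3 | the dealer opened cup 2) = (1/3) / (3/5) = 5/9.

5/9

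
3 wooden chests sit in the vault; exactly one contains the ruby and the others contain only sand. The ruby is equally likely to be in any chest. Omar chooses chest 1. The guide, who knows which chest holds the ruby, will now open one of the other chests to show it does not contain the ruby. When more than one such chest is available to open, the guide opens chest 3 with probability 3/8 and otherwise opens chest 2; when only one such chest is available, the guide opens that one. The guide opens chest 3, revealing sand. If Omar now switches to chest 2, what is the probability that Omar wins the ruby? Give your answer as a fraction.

Consider each possible location of the ruby in turn.
If it is in chest 1 (prior 1/3): chest 3 is available, opened with probability 3/8; weight (1/3)·(3/8) = 1/8.
If it is in chest 2 (prior 1/3): only chest 3 is available, probability 1; weight (1/3)·1 = 1/3.
If it is in chest 3 (prior 1/3): the guide opened chest 3, so this case is ruled out; weight (1/3)·0 = 0.
The weights sum to 11/24.
So P(the ruby in chest 2 | the guide opened chest 3) = (1/3) / (11/24) = 8/11.

8/11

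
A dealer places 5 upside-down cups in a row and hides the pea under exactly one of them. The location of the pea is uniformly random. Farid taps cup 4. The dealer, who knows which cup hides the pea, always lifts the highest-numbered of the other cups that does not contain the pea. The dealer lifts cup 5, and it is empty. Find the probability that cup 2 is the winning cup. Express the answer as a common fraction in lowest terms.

1/4

Condition on the true location of the pea.
If it is under any of cups 1, 2, 3, and 4 (prior 1/5 each): cup 5 is the highest-numbered option available, probability 1; weight (1/5)·1 = 1/5 each.
If it is under cup 5 (prior 1/5): the dealer opened cup 5, so this case is ruled out; weight (1/5)·0 = 0.
The weights sum to 4/5.
So P(the pea under cup 2 | the dealer opened cup 5) = (1/5) / (4/5) = 1/4.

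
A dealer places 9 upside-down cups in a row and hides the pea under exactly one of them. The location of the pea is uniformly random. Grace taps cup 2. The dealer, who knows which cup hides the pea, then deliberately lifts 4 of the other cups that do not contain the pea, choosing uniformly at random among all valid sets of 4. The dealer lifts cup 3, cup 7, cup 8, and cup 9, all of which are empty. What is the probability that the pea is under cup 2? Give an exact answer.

1/9

Consider each possible location of the pea in turn.
If it is under any of cups 1, 4, 5, and 6 (prior 1/9 each): the dealer has 35 equally likely choices, so probability 1/35; weight (1/9)·(1/35) = 1/315 each.
If it is under cup 2 (prior 1/9): the dealer has 70 equally likely choices, so probability 1/70; weight (1/9)·(1/70) = 1/630.
If it is under any of cups 3, 7, 8, and 9 (prior 1/9 each): that cup was opened and seen not to hold the prize — ruled out; weight (1/9)·0 = 0 each.
The weights sum to 1/70.
So P(the pea under cup 2 | the dealer opened cup 3, cup 7, cup 8, and cup 9) = (1/630) / (1/70) = 1/9.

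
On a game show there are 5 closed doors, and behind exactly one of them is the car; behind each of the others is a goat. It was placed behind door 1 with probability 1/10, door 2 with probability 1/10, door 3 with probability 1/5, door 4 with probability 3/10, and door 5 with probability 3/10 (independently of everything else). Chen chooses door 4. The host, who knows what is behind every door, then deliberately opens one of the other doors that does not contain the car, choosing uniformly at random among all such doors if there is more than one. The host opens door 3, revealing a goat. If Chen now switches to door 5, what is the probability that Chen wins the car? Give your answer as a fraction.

12/29

Condition on the true location of the car.
If it is behind either of doors 1 and 2 (prior 1/10 each): the host has 3 equally likely choices, so probability 1/3; weight (1/10)·(1/3) = 1/30 each.
If it is behind door 3 (prior 1/5): the host opened door 3, so this case is ruled out; weight (1/5)·0 = 0.
If it is behind door 4 (prior 3/10): the host has 4 equally likely choices, so probability 1/4; weight (3/10)·(1/4) = 3/40.
If it is behind door 5 (prior 3/10): the host has 3 equally likely choices, so probability 1/3; weight (3/10)·(1/3) = 1/10.
The weights sum to 29/120.
So P(the car behind door 5 | the host opened door 3) = (1/10) / (29/120) = 12/29.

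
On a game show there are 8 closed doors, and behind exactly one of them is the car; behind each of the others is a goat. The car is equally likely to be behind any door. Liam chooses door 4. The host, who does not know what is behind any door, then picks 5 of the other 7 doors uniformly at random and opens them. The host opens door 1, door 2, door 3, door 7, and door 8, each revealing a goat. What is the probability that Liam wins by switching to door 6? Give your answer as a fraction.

1/3

Apply Bayes' rule, conditioning on where the car actually is.
If it is behind any of doors 1, 2, 3, 7, and 8 (prior 1/8 each): that door was opened and seen not to hold the prize — ruled out; weight (1/8)·0 = 0 each.
If it is behind any of doors 4, 5, and 6 (prior 1/8 each): the host picks exactly this set with probability 1/21 regardless, and none is the prize; weight (1/8)·(1/21) = 1/168 each.
The weights sum to 1/56.
So P(the car behind door 6 | the host opened door 1, door 2, door 3, door 7, and door 8) = (1/168) / (1/56) = 1/3.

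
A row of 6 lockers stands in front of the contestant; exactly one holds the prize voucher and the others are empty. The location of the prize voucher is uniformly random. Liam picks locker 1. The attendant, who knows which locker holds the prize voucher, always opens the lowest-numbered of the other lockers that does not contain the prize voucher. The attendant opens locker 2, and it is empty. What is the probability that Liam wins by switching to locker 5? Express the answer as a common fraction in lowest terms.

Condition on the true location of the prize voucher.
If it is in any of lockers 1, 3, 4, 5, and 6 (prior 1/6 each): locker 2 is the lowest-numbered option available, probability 1; weight (1/6)·1 = 1/6 each.
If it is in locker 2 (prior 1/6): the attendant opened locker 2, so this case is ruled out; weight (1/6)·0 = 0.
The weights sum to 5/6.
So P(the prize voucher in locker 5 | the attendant opened locker 2) = (1/6) / (5/6) = 1/5.

1/5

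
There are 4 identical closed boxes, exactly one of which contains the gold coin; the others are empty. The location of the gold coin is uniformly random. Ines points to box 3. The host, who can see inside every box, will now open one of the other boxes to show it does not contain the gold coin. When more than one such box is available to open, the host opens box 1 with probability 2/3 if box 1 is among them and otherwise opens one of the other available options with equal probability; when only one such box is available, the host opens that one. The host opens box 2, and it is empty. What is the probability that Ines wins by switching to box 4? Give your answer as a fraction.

1/3

Apply Bayes' rule, conditioning on where the gold coin actually is.
If it is in box 1 (prior 1/4): box 1 holds the prize so is unavailable; the host chooses uniformly among the 2 others, probability 1/2; weight (1/4)·(1/2) = 1/8.
If it is in box 2 (prior 1/4): the host opened box 2, so this case is ruled out; weight (1/4)·0 = 0.
If it is in box 3 (prior 1/4): box 1 is available but not opened; box 2 gets probability (1 − 2/3)/2 = 1/6; weight (1/4)·(1/6) = 1/24.
If it is in box 4 (prior 1/4): box 1 is available but not opened, probability 1/3; weight (1/4)·(1/3) = 1/12.
The weights sum to 1/4.
So P(the gold coin in box 4 | the host opened box 2) = (1/12) / (1/4) = 1/3.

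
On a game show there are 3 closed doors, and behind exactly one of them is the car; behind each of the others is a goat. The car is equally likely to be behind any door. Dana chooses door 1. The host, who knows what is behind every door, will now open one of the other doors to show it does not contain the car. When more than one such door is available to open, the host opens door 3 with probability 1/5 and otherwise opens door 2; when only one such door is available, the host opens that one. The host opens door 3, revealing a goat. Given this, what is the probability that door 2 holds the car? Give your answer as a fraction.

Apply Bayes' rule, conditioning on where the car actually is.
If it is behind door 1 (prior 1/3): door 3 is available, opened with probability 1/5; weight (1/3)·(1/5) = 1/15.
If it is behind door 2 (prior 1/3): only door 3 is available, probability 1; weight (1/3)·1 = 1/3.
If it is behind door 3 (prior 1/3): the host opened door 3, so this case is ruled out; weight (1/3)·0 = 0.
The weights sum to 2/5.
So P(the car behind door 2 | the host opened door 3) = (1/3) / (2/5) = 5/6.

5/6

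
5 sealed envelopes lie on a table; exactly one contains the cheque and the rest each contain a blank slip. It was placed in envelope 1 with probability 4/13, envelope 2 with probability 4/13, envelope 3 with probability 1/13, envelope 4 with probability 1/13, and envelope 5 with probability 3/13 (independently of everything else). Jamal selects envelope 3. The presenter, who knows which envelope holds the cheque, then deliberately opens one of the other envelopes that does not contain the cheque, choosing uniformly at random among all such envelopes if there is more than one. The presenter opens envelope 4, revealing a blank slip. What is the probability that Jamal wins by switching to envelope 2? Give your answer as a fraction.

16/47

Apply Bayes' rule, conditioning on where the cheque actually is.
If it is in either of envelopes 1 and 2 (prior 4/13 each): the presenter has 3 equally likely choices, so probability 1/3; weight (4/13)·(1/3) = 4/39 each.
If it is in envelope 3 (prior 1/13): the presenter has 4 equally likely choices, so probability 1/4; weight (1/13)·(1/4) = 1/52.
If it is in envelope 4 (prior 1/13): the presenter opened envelope 4, so this case is ruled out; weight (1/13)·0 = 0.
If it is in envelope 5 (prior 3/13): the presenter has 3 equally likely choices, so probability 1/3; weight (3/13)·(1/3) = 1/13.
The weights sum to 47/156.
So P(the cheque in envelope 2 | the presenter opened envelope 4) = (4/39) / (47/156) = 16/47.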